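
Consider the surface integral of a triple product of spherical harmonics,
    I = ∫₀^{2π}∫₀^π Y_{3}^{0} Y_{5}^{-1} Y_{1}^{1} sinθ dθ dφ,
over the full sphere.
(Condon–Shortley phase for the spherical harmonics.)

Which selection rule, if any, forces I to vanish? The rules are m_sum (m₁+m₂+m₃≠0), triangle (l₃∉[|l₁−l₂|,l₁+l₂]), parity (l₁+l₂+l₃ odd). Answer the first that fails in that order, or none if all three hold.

triangle

m₁+m₂+m₃ = 0 − 1 + 1 = 0  ✓
triangle: |3−5|=2 ≤ l₃=1 ≤ 3+5=8  ✗
parity: l₁+l₂+l₃ = 9 is odd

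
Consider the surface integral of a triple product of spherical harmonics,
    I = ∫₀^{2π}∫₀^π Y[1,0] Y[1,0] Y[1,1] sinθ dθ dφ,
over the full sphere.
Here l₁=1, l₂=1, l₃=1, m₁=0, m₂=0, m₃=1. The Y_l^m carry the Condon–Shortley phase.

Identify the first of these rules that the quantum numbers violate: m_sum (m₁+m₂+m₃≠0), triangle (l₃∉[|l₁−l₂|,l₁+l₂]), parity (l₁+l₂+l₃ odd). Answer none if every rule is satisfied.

azimuthal sum: 0 + 0 + 1 = 1  ✗
0 ≤ 1 ≤ 2 (triangle on l)
L = 1 + 1 + 1 = 3 (odd)

m_sum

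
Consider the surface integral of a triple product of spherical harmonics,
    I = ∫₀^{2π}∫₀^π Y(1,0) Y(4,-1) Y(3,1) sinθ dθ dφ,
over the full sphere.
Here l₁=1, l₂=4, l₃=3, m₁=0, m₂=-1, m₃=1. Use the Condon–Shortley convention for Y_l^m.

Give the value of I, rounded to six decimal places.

-0.238414

m-sum 0 ✓  L=8 even ✓  3≤3≤5 ✓
Π(2lᵢ+1) = 3×9×7 = 189
triangle coeff Δ(1,4,3) = 1/252
Σ_t [1,1]: t=1:−1/36 = -1/36
(3j)²=4/63 [(1 4 3; 0 0 0)], sign=+1
Σ_t [1,1]: t=1:−1/48 = -1/48
(3j)²=5/84 [(1 4 3; 0 -1 1)], sign=-1
⇒ 4πI² = 5/7
I = (-1)√(5/7/(4π)) = -0.23841361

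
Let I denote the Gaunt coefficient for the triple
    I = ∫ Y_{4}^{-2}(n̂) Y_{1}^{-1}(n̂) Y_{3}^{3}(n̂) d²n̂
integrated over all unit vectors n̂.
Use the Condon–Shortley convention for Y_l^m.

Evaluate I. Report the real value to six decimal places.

0.061558

Rules hold: Σm=0, L=8 even, 3≤3≤5.
N = 9·3·7 = 189
Δ = 2!·6!·0!/9! = 1/252
Racah Σ t=1..1: t=1:−1/36 = -1/36
⇒ 3j(4 1 3; 0 0 0)² = 4/63, sgn +1
Racah Σ t=0..0: t=0:+1/1440 = 1/1440
⇒ 3j(4 1 3; -2 -1 3)² = 1/252, sgn +1
4πI² = N·(3j₀)²·(3jₘ)² = 1/21
I = +1·√(0.047619/4π) = 0.06155813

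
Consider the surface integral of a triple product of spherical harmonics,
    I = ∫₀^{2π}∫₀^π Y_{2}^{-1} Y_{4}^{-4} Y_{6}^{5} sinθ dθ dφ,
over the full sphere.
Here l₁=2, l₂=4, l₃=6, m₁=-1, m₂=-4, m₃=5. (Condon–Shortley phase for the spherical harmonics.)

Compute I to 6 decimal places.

Rules hold: Σm=0, L=12 even, 2≤6≤6.
N = 5·9·13 = 585
Δ = 0!·4!·8!/13! = 1/6435
Racah Σ t=0..0: t=0:+1/2304 = 1/2304
⇒ 3j(2 4 6; 0 0 0)² = 5/143, sgn +1
Racah Σ t=0..0: t=0:+1/241920 = 1/241920
⇒ 3j(2 4 6; -1 -4 5)² = 1/39, sgn -1
4πI² = N·(3j₀)²·(3jₘ)² = 75/143
I = -1·√(0.524476/4π) = -0.20429497

-0.204295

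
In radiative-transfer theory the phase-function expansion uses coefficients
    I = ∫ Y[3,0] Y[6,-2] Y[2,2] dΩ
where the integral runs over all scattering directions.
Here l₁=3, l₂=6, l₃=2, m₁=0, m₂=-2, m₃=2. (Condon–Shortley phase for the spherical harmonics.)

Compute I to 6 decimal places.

0.000000

|3−6|≤2≤3+6 violated ⇒ I = 0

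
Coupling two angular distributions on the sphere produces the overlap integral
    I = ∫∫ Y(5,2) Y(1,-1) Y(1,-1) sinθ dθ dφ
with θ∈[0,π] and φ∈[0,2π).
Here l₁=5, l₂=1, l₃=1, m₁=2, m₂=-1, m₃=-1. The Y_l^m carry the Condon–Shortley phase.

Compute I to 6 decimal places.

|5−1|≤1≤5+1 violated ⇒ I = 0

0.000000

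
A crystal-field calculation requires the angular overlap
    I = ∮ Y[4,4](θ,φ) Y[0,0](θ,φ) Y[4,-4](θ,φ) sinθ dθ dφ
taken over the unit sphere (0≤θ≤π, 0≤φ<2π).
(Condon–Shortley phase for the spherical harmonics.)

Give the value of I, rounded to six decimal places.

0.282095

Rules hold: Σm=0, L=8 even, 4≤4≤4.
N = 9·1·9 = 81
Δ = 0!·8!·0!/9! = 1/9
Racah Σ t=0..0: t=0:+1/576 = 1/576
⇒ 3j(4 0 4; 0 0 0)² = 1/9, sgn +1
Racah Σ t=0..0: t=0:+1/40320 = 1/40320
⇒ 3j(4 0 4; 4 0 -4)² = 1/9, sgn +1
4πI² = N·(3j₀)²·(3jₘ)² = 1/1
I = +1·√(1/4π) = 0.28209479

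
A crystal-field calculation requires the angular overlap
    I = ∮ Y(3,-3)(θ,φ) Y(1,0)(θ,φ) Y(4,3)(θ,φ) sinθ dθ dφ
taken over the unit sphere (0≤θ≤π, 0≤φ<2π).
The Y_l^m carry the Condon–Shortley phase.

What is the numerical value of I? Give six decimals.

-0.162868

Checks pass: Σm=0; 8 even; l₃=4∈[2,4].
(2·3+1)(2·1+1)(2·4+1) = 189
Δ: 0! 6! 2! / 9! → 1/252
sum: t=0:+1/36 = 1/36
3j²(3 1 4; 0 0 0) = Δ·Π!·Σ² = 4/63  (sign +1)
sum: t=0:+1/720 = 1/720
3j²(3 1 4; -3 0 3) = Δ·Π!·Σ² = 1/36  (sign -1)
combine: 4πI² = 189·4/63·1/36 = 1/3
take √, sign -1: I = -0.16286750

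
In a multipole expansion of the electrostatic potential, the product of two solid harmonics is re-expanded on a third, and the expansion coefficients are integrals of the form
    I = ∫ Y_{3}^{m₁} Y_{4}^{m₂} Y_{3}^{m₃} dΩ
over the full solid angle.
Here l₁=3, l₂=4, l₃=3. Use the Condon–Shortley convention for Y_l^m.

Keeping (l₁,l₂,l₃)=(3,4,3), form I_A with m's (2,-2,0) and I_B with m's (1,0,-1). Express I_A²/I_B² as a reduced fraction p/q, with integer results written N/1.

l's match ⇒ only the (l;m) 3-j factors differ between A and B.
A: triangle coeff Δ(3,4,3) = 1/34650; Σ_t [0,1]: t=0:+1/96 t=1:−1/72 = -1/288; (3j)²=1/462 [(3 4 3; 2 -2 0)], sign=+1
B: triangle coeff Δ(3,4,3) = 1/34650; Σ_t [0,2]: t=0:+1/1152 t=1:−1/36 t=2:+1/32 = 5/1152; (3j)²=1/1386 [(3 4 3; 1 0 -1)], sign=+1
I_A²/I_B² = (1/462)/(1/1386) = 3/1

3/1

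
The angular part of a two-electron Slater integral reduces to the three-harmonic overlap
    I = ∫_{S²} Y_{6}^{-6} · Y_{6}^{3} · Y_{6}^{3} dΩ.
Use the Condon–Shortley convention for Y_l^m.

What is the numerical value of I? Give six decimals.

0.174035

Checks pass: Σm=0; 18 even; l₃=6∈[0,12].
(2·6+1)(2·6+1)(2·6+1) = 2197
Δ: 6! 6! 6! / 19! → 1/325909584
sum: t=0:+1/373248000 t=1:−1/1728000 t=2:+1/110592 t=3:−1/46656 t=4:+1/110592 t=5:−1/1728000 t=6:+1/373248000 = -7/1555200
3j²(6 6 6; 0 0 0) = Δ·Π!·Σ² = 400/46189  (sign -1)
sum: t=6:+1/18662400 = 1/18662400
3j²(6 6 6; -6 3 3) = Δ·Π!·Σ² = 84/4199  (sign -1)
combine: 4πI² = 2197·400/46189·84/4199 = 436800/1147619
take √, sign +1: I = 0.17403537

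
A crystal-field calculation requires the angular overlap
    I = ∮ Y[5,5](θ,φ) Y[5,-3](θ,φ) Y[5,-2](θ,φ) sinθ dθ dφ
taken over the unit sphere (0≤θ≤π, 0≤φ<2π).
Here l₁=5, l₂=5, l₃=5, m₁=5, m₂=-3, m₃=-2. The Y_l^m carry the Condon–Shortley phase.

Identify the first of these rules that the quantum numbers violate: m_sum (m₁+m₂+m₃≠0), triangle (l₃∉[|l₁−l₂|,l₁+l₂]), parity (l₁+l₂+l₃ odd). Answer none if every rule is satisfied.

parity

m₁+m₂+m₃ = 5 − 3 − 2 = 0  ✓
triangle: |5−5|=0 ≤ l₃=5 ≤ 5+5=10  ✓
parity: l₁+l₂+l₃ = 15 is odd  ✗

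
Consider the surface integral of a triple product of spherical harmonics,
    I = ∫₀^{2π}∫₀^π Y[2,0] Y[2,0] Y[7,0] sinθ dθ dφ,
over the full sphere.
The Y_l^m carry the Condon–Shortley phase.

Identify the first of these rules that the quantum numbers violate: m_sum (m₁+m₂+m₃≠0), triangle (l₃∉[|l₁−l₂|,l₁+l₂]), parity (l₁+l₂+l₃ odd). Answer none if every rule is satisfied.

triangle

Σmᵢ = 0  ✓
l₃∈[|l₁−l₂|,l₁+l₂]=[0,4], have l₃=7  ✗
Σlᵢ = 11 ⇒ odd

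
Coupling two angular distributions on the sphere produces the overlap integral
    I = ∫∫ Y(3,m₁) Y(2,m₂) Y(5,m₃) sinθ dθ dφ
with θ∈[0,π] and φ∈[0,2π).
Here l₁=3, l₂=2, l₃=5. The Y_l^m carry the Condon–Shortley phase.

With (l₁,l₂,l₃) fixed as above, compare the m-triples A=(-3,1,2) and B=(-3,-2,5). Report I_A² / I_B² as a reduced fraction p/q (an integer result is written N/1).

1/30

l's match ⇒ only the (l;m) 3-j factors differ between A and B.
A: triangle coeff Δ(3,2,5) = 1/2310; Σ_t [0,0]: t=0:+1/4320 = 1/4320; (3j)²=1/330 [(3 2 5; -3 1 2)], sign=-1
B: triangle coeff Δ(3,2,5) = 1/2310; Σ_t [0,0]: t=0:+1/17280 = 1/17280; (3j)²=1/11 [(3 2 5; -3 -2 5)], sign=+1
I_A²/I_B² = (1/330)/(1/11) = 1/30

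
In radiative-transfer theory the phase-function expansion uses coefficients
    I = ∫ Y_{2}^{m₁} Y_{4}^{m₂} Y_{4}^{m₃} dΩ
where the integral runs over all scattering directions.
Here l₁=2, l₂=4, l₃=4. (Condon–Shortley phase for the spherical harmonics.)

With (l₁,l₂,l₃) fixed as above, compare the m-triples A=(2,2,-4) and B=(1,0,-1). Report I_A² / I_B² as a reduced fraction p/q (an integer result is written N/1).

l's match ⇒ only the (l;m) 3-j factors differ between A and B.
A: triangle coeff Δ(2,4,4) = 1/13860; Σ_t [0,0]: t=0:+1/2880 = 1/2880; (3j)²=2/165 [(2 4 4; 2 2 -4)], sign=+1
B: triangle coeff Δ(2,4,4) = 1/13860; Σ_t [0,1]: t=0:+1/96 t=1:−1/72 = -1/288; (3j)²=1/462 [(2 4 4; 1 0 -1)], sign=+1
I_A²/I_B² = (2/165)/(1/462) = 28/5

28/5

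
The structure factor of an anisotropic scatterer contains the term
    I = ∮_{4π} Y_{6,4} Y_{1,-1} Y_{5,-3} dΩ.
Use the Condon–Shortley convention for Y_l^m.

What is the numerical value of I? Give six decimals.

Checks pass: Σm=0; 12 even; l₃=5∈[5,7].
(2·6+1)(2·1+1)(2·5+1) = 429
Δ: 2! 10! 0! / 13! → 1/858
sum: t=1:−1/14400 = -1/14400
3j²(6 1 5; 0 0 0) = Δ·Π!·Σ² = 6/143  (sign +1)
sum: t=0:+1/161280 = 1/161280
3j²(6 1 5; 4 -1 -3) = Δ·Π!·Σ² = 15/286  (sign +1)
combine: 4πI² = 429·6/143·15/286 = 135/143
take √, sign +1: I = 0.27409047

0.274090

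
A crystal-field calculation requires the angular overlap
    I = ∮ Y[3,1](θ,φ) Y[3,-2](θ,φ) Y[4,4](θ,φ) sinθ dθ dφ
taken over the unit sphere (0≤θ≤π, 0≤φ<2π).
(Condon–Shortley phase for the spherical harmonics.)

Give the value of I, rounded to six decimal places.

0.000000

Σmᵢ = 3 ≠ 0, so the φ-integral vanishes; I = 0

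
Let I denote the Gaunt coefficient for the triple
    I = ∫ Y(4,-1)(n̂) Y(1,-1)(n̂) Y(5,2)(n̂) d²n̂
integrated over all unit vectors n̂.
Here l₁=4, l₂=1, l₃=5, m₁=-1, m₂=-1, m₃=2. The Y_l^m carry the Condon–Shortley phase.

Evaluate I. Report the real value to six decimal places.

0.225034

Rules hold: Σm=0, L=10 even, 3≤5≤5.
N = 9·3·11 = 297
Δ = 0!·8!·2!/11! = 1/495
Racah Σ t=0..0: t=0:+1/576 = 1/576
⇒ 3j(4 1 5; 0 0 0)² = 5/99, sgn -1
Racah Σ t=0..0: t=0:+1/1440 = 1/1440
⇒ 3j(4 1 5; -1 -1 2)² = 7/165, sgn -1
4πI² = N·(3j₀)²·(3jₘ)² = 7/11
I = +1·√(0.636364/4π) = 0.22503380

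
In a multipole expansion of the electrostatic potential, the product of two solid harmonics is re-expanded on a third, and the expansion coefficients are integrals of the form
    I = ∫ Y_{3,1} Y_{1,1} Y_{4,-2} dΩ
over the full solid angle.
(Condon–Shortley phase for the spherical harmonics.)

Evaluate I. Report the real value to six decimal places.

m-sum 0 ✓  L=8 even ✓  2≤4≤4 ✓
Π(2lᵢ+1) = 7×3×9 = 189
triangle coeff Δ(3,1,4) = 1/252
Σ_t [0,0]: t=0:+1/36 = 1/36
(3j)²=4/63 [(3 1 4; 0 0 0)], sign=+1
Σ_t [0,0]: t=0:+1/96 = 1/96
(3j)²=5/84 [(3 1 4; 1 1 -2)], sign=+1
⇒ 4πI² = 5/7
I = (+1)√(5/7/(4π)) = 0.23841361

0.238414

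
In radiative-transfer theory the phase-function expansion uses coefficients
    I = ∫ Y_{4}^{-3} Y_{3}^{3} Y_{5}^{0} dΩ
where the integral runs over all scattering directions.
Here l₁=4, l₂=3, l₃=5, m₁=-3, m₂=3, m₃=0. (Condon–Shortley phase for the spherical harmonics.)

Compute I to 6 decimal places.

Checks pass: Σm=0; 12 even; l₃=5∈[1,7].
(2·4+1)(2·3+1)(2·5+1) = 693
Δ: 2! 6! 4! / 13! → 1/180180
sum: t=0:+1/576 t=1:−1/144 t=2:+1/576 = -1/288
3j²(4 3 5; 0 0 0) = Δ·Π!·Σ² = 20/1001  (sign +1)
sum: t=2:+1/5760 = 1/5760
3j²(4 3 5; -3 3 0) = Δ·Π!·Σ² = 5/572  (sign -1)
combine: 4πI² = 693·20/1001·5/572 = 225/1859
take √, sign -1: I = -0.09814013

-0.098140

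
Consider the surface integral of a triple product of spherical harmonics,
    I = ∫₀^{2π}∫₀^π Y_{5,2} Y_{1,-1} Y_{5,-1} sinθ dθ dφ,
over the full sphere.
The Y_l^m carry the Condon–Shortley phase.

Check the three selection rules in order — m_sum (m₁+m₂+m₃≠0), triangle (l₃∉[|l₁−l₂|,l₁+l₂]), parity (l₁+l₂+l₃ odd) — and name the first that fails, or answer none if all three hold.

azimuthal sum: 2 − 1 − 1 = 0  ✓
4 ≤ 5 ≤ 6 (triangle on l)  ✓
L = 5 + 1 + 5 = 11 (odd)  ✗

parity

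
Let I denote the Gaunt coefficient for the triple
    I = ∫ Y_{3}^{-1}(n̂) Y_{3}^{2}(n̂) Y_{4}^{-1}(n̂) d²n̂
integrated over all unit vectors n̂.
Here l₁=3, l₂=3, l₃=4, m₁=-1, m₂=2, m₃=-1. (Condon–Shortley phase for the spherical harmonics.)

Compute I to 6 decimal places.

Rules hold: Σm=0, L=10 even, 0≤4≤6.
N = 7·7·9 = 441
Δ = 2!·4!·4!/11! = 1/34650
Racah Σ t=0..2: t=0:+1/72 t=1:−1/16 t=2:+1/72 = -5/144
⇒ 3j(3 3 4; 0 0 0)² = 2/77, sgn -1
Racah Σ t=1..2: t=1:−1/144 t=2:+1/48 = 1/72
⇒ 3j(3 3 4; -1 2 -1)² = 16/693, sgn -1
4πI² = N·(3j₀)²·(3jₘ)² = 32/121
I = +1·√(0.264463/4π) = 0.14506992

0.145070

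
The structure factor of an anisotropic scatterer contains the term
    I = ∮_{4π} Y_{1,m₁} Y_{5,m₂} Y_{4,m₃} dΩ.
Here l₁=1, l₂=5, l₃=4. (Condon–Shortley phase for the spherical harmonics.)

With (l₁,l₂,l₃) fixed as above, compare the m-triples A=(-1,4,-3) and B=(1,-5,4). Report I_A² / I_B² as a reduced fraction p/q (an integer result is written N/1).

Same 1,5,4: normalisation and zero-m 3j drop out of the ratio.
A: Δ: 2! 0! 8! / 11! → 1/495; sum: t=2:+1/10080 = 1/10080; 3j²(1 5 4; -1 4 -3) = Δ·Π!·Σ² = 4/55  (sign -1)
B: Δ: 2! 0! 8! / 11! → 1/495; sum: t=0:+1/80640 = 1/80640; 3j²(1 5 4; 1 -5 4) = Δ·Π!·Σ² = 1/11  (sign +1)
I_A²/I_B² = (4/55)/(1/11) = 4/5

4/5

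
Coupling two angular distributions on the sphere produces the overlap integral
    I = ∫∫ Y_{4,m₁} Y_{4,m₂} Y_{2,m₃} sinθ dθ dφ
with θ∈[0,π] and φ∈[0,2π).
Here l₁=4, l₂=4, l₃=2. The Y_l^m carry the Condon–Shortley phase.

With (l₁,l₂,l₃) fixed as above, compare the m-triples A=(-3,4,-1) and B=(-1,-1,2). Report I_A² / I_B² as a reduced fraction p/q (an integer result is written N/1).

49/50

l's match ⇒ only the (l;m) 3-j factors differ between A and B.
A: triangle coeff Δ(4,4,2) = 1/13860; Σ_t [6,6]: t=6:+1/1440 = 1/1440; (3j)²=7/165 [(4 4 2; -3 4 -1)], sign=-1
B: triangle coeff Δ(4,4,2) = 1/13860; Σ_t [3,3]: t=3:−1/144 = -1/144; (3j)²=10/231 [(4 4 2; -1 -1 2)], sign=-1
I_A²/I_B² = (7/165)/(10/231) = 49/50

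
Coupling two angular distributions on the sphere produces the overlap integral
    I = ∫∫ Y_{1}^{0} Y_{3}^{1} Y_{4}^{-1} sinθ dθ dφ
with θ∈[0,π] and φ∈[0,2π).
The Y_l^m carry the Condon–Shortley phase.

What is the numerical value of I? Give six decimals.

m-sum 0 ✓  L=8 even ✓  2≤4≤4 ✓
Π(2lᵢ+1) = 3×7×9 = 189
triangle coeff Δ(1,3,4) = 1/252
Σ_t [0,0]: t=0:+1/36 = 1/36
(3j)²=4/63 [(1 3 4; 0 0 0)], sign=+1
Σ_t [0,0]: t=0:+1/48 = 1/48
(3j)²=5/84 [(1 3 4; 0 1 -1)], sign=-1
⇒ 4πI² = 5/7
I = (-1)√(5/7/(4π)) = -0.23841361

-0.238414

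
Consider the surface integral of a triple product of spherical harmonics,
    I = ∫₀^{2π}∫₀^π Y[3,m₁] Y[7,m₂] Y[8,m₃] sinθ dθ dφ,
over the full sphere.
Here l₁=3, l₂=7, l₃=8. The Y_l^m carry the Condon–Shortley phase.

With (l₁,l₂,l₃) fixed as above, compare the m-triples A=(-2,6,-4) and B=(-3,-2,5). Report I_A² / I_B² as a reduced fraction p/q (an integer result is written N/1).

Shared (l₁,l₂,l₃)=(3,7,8): N and (l;000)² cancel in I_A²/I_B².
A: Δ = 2!·4!·12!/19! = 1/5290740; Racah Σ t=1..2: t=1:−1/11496038400 t=2:+1/479001600 = 23/11496038400; ⇒ 3j(3 7 8; -2 6 -4)² = 529/81396, sgn +1
B: Δ = 2!·4!·12!/19! = 1/5290740; Racah Σ t=2..2: t=2:+1/104509440 = 1/104509440; ⇒ 3j(3 7 8; -3 -2 5)² = 275/13566, sgn -1
I_A²/I_B² = (529/81396)/(275/13566) = 529/1650

529/1650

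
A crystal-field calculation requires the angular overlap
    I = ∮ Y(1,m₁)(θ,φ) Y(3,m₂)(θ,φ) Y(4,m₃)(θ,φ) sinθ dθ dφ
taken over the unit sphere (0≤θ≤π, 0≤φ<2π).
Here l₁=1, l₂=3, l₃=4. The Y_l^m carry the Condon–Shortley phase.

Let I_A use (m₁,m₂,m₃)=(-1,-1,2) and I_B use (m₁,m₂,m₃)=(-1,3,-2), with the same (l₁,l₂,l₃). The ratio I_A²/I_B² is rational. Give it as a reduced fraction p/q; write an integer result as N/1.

Same 1,3,4: normalisation and zero-m 3j drop out of the ratio.
A: Δ: 0! 2! 6! / 9! → 1/252; sum: t=0:+1/96 = 1/96; 3j²(1 3 4; -1 -1 2) = Δ·Π!·Σ² = 5/84  (sign +1)
B: Δ: 0! 2! 6! / 9! → 1/252; sum: t=0:+1/1440 = 1/1440; 3j²(1 3 4; -1 3 -2) = Δ·Π!·Σ² = 1/252  (sign +1)
I_A²/I_B² = (5/84)/(1/252) = 15/1

15/1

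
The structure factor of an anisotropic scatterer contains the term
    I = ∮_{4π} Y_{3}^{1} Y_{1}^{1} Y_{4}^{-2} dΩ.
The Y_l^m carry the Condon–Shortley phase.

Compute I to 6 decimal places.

0.238414

m-sum 0 ✓  L=8 even ✓  2≤4≤4 ✓
Π(2lᵢ+1) = 7×3×9 = 189
triangle coeff Δ(3,1,4) = 1/252
Σ_t [0,0]: t=0:+1/36 = 1/36
(3j)²=4/63 [(3 1 4; 0 0 0)], sign=+1
Σ_t [0,0]: t=0:+1/96 = 1/96
(3j)²=5/84 [(3 1 4; 1 1 -2)], sign=+1
⇒ 4πI² = 5/7
I = (+1)√(5/7/(4π)) = 0.23841361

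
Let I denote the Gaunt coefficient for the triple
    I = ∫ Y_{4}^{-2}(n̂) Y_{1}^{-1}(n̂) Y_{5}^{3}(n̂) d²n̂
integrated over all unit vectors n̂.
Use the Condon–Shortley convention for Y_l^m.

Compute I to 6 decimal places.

m-sum 0 ✓  L=10 even ✓  3≤5≤5 ✓
Π(2lᵢ+1) = 9×3×11 = 297
triangle coeff Δ(4,1,5) = 1/495
Σ_t [0,0]: t=0:+1/576 = 1/576
(3j)²=5/99 [(4 1 5; 0 0 0)], sign=-1
Σ_t [0,0]: t=0:+1/2880 = 1/2880
(3j)²=28/495 [(4 1 5; -2 -1 3)], sign=+1
⇒ 4πI² = 28/33
I = (-1)√(28/33/(4π)) = -0.25984664

-0.259847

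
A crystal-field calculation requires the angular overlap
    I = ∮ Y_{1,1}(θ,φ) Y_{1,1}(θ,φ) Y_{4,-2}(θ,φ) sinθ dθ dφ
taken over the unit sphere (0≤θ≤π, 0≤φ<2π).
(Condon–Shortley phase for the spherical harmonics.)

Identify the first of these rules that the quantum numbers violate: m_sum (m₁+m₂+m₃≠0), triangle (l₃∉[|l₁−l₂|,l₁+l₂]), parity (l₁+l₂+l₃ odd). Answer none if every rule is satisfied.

triangle

azimuthal sum: 1 + 1 − 2 = 0  ✓
0 ≤ 4 ≤ 2 (triangle on l)  ✗
L = 1 + 1 + 4 = 6 (even)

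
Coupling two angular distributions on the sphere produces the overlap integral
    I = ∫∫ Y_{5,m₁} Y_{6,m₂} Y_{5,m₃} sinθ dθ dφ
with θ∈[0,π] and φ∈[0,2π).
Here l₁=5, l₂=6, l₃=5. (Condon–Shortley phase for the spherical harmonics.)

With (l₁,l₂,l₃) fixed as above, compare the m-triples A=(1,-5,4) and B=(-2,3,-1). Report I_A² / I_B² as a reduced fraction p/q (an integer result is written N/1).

99/20

l's match ⇒ only the (l;m) 3-j factors differ between A and B.
A: triangle coeff Δ(5,6,5) = 1/28588560; Σ_t [0,1]: t=0:+1/2073600 t=1:−1/518400 = -1/691200; (3j)²=81/4420 [(5 6 5; 1 -5 4)], sign=+1
B: triangle coeff Δ(5,6,5) = 1/28588560; Σ_t [3,6]: t=3:−1/622080 t=4:+1/34560 t=5:−1/23040 t=6:+1/155520 = -1/103680; (3j)²=9/2431 [(5 6 5; -2 3 -1)], sign=-1
I_A²/I_B² = (81/4420)/(9/2431) = 99/20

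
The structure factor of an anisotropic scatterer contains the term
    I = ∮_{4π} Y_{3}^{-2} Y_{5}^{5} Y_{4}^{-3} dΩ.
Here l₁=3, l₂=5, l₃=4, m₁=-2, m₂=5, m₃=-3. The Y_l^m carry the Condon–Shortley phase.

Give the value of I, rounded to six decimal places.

-0.212007

Checks pass: Σm=0; 12 even; l₃=4∈[2,8].
(2·3+1)(2·5+1)(2·4+1) = 693
Δ: 4! 2! 6! / 13! → 1/180180
sum: t=1:−1/576 t=2:+1/144 t=3:−1/576 = 1/288
3j²(3 5 4; 0 0 0) = Δ·Π!·Σ² = 20/1001  (sign +1)
sum: t=4:+1/17280 = 1/17280
3j²(3 5 4; -2 5 -3) = Δ·Π!·Σ² = 35/858  (sign -1)
combine: 4πI² = 693·20/1001·35/858 = 1050/1859
take √, sign -1: I = -0.21200691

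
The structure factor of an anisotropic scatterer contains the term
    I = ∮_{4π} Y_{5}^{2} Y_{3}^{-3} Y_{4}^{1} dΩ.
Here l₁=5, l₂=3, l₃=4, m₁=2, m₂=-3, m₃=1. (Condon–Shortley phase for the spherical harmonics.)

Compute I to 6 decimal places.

-0.179179

Rules hold: Σm=0, L=12 even, 2≤4≤8.
N = 11·7·9 = 693
Δ = 4!·6!·2!/13! = 1/180180
Racah Σ t=1..3: t=1:−1/576 t=2:+1/144 t=3:−1/576 = 1/288
⇒ 3j(5 3 4; 0 0 0)² = 20/1001, sgn +1
Racah Σ t=0..0: t=0:+1/1728 = 1/1728
⇒ 3j(5 3 4; 2 -3 1)² = 25/858, sgn -1
4πI² = N·(3j₀)²·(3jₘ)² = 750/1859
I = -1·√(0.403443/4π) = -0.17917854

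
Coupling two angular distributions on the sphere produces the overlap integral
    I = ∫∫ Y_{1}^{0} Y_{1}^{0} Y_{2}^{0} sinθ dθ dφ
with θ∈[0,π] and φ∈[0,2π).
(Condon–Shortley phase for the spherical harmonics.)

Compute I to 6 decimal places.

0.252313

Rules hold: Σm=0, L=4 even, 0≤2≤2.
N = 3·3·5 = 45
Δ = 0!·2!·2!/5! = 1/30
Racah Σ t=0..0: t=0:+1/1 = 1/1
⇒ 3j(1 1 2; 0 0 0)² = 2/15, sgn +1
(m-triple is (0,0,0) — same symbol as above.)
4πI² = N·(3j₀)²·(3jₘ)² = 4/5
I = +1·√(0.8/4π) = 0.25231325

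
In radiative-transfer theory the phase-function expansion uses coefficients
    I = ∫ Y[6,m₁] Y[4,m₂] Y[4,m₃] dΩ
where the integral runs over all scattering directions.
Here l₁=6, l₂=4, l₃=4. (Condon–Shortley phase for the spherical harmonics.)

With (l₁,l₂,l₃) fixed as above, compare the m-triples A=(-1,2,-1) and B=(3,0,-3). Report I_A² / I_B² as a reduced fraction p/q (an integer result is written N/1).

63/100

Same 6,4,4: normalisation and zero-m 3j drop out of the ratio.
A: Δ: 6! 6! 2! / 15! → 1/1261260; sum: t=4:+1/3456 t=5:−1/5760 t=6:+1/172800 = 7/57600; 3j²(6 4 4; -1 2 -1) = Δ·Π!·Σ² = 21/2860  (sign -1)
B: Δ: 6! 6! 2! / 15! → 1/1261260; sum: t=2:+1/11520 t=3:−1/25920 = 1/20736; 3j²(6 4 4; 3 0 -3) = Δ·Π!·Σ² = 5/429  (sign -1)
I_A²/I_B² = (21/2860)/(5/429) = 63/100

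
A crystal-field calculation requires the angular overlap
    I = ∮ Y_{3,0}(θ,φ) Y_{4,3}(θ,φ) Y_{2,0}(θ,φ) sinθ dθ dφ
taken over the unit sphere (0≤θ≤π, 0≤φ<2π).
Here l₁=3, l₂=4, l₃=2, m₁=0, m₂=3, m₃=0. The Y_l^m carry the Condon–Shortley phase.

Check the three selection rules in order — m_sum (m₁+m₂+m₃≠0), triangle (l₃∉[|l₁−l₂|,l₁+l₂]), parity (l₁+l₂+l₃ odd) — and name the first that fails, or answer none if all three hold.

Σmᵢ = 3  ✗
l₃∈[|l₁−l₂|,l₁+l₂]=[1,7], have l₃=2
Σlᵢ = 9 ⇒ odd

m_sum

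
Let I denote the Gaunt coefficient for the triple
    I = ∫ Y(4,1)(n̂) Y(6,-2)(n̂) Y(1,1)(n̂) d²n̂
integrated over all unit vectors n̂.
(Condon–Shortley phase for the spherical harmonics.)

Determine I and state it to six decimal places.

0.000000

triangle: need 2≤l₃≤10, have 1; I=0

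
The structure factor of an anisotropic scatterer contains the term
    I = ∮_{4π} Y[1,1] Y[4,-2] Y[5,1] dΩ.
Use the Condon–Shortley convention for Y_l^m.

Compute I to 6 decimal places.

Rules hold: Σm=0, L=10 even, 3≤5≤5.
N = 3·9·11 = 297
Δ = 0!·2!·8!/11! = 1/495
Racah Σ t=0..0: t=0:+1/576 = 1/576
⇒ 3j(1 4 5; 0 0 0)² = 5/99, sgn -1
Racah Σ t=0..0: t=0:+1/2880 = 1/2880
⇒ 3j(1 4 5; 1 -2 1)² = 2/165, sgn +1
4πI² = N·(3j₀)²·(3jₘ)² = 2/11
I = -1·√(0.181818/4π) = -0.12028562

-0.120286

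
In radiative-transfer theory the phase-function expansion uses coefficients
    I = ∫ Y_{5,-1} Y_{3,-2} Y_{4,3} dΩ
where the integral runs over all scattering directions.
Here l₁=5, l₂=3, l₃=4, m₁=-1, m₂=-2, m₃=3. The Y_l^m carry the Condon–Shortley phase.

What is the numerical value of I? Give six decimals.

Rules hold: Σm=0, L=12 even, 2≤4≤8.
N = 11·7·9 = 693
Δ = 4!·6!·2!/13! = 1/180180
Racah Σ t=1..3: t=1:−1/576 t=2:+1/144 t=3:−1/576 = 1/288
⇒ 3j(5 3 4; 0 0 0)² = 20/1001, sgn +1
Racah Σ t=0..1: t=0:+1/17280 t=1:−1/1440 = -11/17280
⇒ 3j(5 3 4; -1 -2 3)² = 11/468, sgn +1
4πI² = N·(3j₀)²·(3jₘ)² = 55/169
I = +1·√(0.325444/4π) = 0.16092854

0.160929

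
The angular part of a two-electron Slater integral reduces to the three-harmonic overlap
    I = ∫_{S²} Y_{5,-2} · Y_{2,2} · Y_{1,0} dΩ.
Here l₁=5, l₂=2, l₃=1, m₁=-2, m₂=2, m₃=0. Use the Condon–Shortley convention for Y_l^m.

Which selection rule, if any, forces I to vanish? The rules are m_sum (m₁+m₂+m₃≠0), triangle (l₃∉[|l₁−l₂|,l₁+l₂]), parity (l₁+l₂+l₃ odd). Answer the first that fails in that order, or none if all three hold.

triangle

m₁+m₂+m₃ = -2 + 2 + 0 = 0  ✓
triangle: |5−2|=3 ≤ l₃=1 ≤ 5+2=7  ✗
parity: l₁+l₂+l₃ = 8 is even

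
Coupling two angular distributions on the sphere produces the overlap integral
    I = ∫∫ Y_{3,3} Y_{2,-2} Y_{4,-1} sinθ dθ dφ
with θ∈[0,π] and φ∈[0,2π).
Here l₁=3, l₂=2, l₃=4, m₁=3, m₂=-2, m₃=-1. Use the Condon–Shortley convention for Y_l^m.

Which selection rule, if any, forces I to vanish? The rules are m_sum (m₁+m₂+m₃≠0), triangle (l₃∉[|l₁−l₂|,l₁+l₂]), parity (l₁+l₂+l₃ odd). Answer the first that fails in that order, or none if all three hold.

m₁+m₂+m₃ = 3 − 2 − 1 = 0  ✓
triangle: |3−2|=1 ≤ l₃=4 ≤ 3+2=5  ✓
parity: l₁+l₂+l₃ = 9 is odd  ✗

parity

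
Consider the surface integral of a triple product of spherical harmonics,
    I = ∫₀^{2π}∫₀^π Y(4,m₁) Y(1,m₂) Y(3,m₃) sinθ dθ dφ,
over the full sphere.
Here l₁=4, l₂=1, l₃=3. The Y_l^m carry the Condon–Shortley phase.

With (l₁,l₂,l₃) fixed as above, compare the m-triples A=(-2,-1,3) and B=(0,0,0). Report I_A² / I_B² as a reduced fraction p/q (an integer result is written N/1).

1/16

Shared (l₁,l₂,l₃)=(4,1,3): N and (l;000)² cancel in I_A²/I_B².
A: Δ = 2!·6!·0!/9! = 1/252; Racah Σ t=0..0: t=0:+1/1440 = 1/1440; ⇒ 3j(4 1 3; -2 -1 3)² = 1/252, sgn +1
B: Δ = 2!·6!·0!/9! = 1/252; Racah Σ t=1..1: t=1:−1/36 = -1/36; ⇒ 3j(4 1 3; 0 0 0)² = 4/63, sgn +1
I_A²/I_B² = (1/252)/(4/63) = 1/16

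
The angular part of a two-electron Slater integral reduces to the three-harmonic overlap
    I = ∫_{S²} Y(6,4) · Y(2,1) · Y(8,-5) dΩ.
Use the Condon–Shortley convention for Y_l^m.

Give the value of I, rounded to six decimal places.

Rules hold: Σm=0, L=16 even, 4≤8≤8.
N = 13·5·17 = 1105
Δ = 0!·12!·4!/17! = 1/30940
Racah Σ t=0..0: t=0:+1/2073600 = 1/2073600
⇒ 3j(6 2 8; 0 0 0)² = 28/1105, sgn +1
Racah Σ t=0..0: t=0:+1/43545600 = 1/43545600
⇒ 3j(6 2 8; 4 1 -5)² = 33/1190, sgn -1
4πI² = N·(3j₀)²·(3jₘ)² = 66/85
I = -1·√(0.776471/4π) = -0.24857507

-0.248575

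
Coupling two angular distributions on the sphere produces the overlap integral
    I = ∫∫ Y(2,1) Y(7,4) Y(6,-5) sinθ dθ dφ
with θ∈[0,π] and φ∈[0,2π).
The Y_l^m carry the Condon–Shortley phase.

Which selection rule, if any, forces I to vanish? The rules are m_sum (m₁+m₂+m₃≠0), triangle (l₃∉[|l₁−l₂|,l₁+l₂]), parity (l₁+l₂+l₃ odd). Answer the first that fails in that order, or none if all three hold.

parity

azimuthal sum: 1 + 4 − 5 = 0  ✓
5 ≤ 6 ≤ 9 (triangle on l)  ✓
L = 2 + 7 + 6 = 15 (odd)  ✗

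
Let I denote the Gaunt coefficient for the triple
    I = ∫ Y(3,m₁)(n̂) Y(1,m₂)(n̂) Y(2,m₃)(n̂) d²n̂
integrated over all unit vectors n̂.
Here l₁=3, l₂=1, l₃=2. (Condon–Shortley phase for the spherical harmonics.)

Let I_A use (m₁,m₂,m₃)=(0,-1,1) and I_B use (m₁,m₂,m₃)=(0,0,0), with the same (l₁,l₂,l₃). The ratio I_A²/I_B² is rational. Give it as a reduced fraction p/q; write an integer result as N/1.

1/3

l's match ⇒ only the (l;m) 3-j factors differ between A and B.
A: triangle coeff Δ(3,1,2) = 1/105; Σ_t [0,0]: t=0:+1/12 = 1/12; (3j)²=1/35 [(3 1 2; 0 -1 1)], sign=-1
B: triangle coeff Δ(3,1,2) = 1/105; Σ_t [1,1]: t=1:−1/4 = -1/4; (3j)²=3/35 [(3 1 2; 0 0 0)], sign=-1
I_A²/I_B² = (1/35)/(3/35) = 1/3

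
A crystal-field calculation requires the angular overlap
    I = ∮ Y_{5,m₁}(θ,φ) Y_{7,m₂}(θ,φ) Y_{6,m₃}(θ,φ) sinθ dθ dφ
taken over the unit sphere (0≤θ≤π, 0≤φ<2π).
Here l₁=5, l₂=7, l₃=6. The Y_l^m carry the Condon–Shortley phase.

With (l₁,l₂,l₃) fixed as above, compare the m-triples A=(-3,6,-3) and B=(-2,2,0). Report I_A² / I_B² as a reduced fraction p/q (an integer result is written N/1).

1144/315

Same 5,7,6: normalisation and zero-m 3j drop out of the ratio.
A: Δ: 6! 4! 8! / 19! → 1/174594420; sum: t=5:−1/29030400 t=6:+1/14515200 = 1/29030400; 3j²(5 7 6; -3 6 -3) = Δ·Π!·Σ² = 12/1615  (sign -1)
B: Δ: 6! 4! 8! / 19! → 1/174594420; sum: t=3:−1/1244160 t=4:+1/207360 t=5:−1/276480 t=6:+1/3110400 = 1/1382400; 3j²(5 7 6; -2 2 0) = Δ·Π!·Σ² = 189/92378  (sign +1)
I_A²/I_B² = (12/1615)/(189/92378) = 1144/315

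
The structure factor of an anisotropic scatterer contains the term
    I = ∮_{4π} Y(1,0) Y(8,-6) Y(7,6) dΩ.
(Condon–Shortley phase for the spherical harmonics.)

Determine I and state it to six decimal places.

Rules hold: Σm=0, L=16 even, 7≤7≤9.
N = 3·17·15 = 765
Δ = 2!·0!·14!/17! = 1/2040
Racah Σ t=1..1: t=1:−1/25401600 = -1/25401600
⇒ 3j(1 8 7; 0 0 0)² = 8/255, sgn +1
Racah Σ t=1..1: t=1:−1/6227020800 = -1/6227020800
⇒ 3j(1 8 7; 0 -6 6)² = 7/510, sgn +1
4πI² = N·(3j₀)²·(3jₘ)² = 28/85
I = +1·√(0.329412/4π) = 0.16190663

0.161907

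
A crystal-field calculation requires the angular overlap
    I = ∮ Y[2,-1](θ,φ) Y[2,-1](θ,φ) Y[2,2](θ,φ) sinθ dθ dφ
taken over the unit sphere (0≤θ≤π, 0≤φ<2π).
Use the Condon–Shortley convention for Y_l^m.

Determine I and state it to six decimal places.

0.220728

Rules hold: Σm=0, L=6 even, 0≤2≤4.
N = 5·5·5 = 125
Δ = 2!·2!·2!/7! = 1/630
Racah Σ t=0..2: t=0:+1/8 t=1:−1/1 t=2:+1/8 = -3/4
⇒ 3j(2 2 2; 0 0 0)² = 2/35, sgn -1
Racah Σ t=1..1: t=1:−1/4 = -1/4
⇒ 3j(2 2 2; -1 -1 2)² = 3/35, sgn -1
4πI² = N·(3j₀)²·(3jₘ)² = 30/49
I = +1·√(0.612245/4π) = 0.22072812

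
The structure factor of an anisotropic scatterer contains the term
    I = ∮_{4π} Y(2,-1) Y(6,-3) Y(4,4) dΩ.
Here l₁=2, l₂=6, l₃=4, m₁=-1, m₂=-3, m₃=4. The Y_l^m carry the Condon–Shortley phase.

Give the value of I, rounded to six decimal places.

-0.047713

Checks pass: Σm=0; 12 even; l₃=4∈[4,8].
(2·2+1)(2·6+1)(2·4+1) = 585
Δ: 4! 0! 8! / 13! → 1/6435
sum: t=2:+1/2304 = 1/2304
3j²(2 6 4; 0 0 0) = Δ·Π!·Σ² = 5/143  (sign +1)
sum: t=3:−1/241920 = -1/241920
3j²(2 6 4; -1 -3 4) = Δ·Π!·Σ² = 1/715  (sign -1)
combine: 4πI² = 585·5/143·1/715 = 45/1573
take √, sign -1: I = -0.04771303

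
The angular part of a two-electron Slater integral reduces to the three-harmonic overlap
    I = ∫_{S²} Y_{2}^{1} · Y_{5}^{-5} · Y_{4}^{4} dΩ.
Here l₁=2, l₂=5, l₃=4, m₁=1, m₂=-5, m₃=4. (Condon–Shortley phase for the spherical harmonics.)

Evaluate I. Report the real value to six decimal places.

0.000000

Σlᵢ=11 odd — θ-integrand is odd under cosθ→−cosθ; I=0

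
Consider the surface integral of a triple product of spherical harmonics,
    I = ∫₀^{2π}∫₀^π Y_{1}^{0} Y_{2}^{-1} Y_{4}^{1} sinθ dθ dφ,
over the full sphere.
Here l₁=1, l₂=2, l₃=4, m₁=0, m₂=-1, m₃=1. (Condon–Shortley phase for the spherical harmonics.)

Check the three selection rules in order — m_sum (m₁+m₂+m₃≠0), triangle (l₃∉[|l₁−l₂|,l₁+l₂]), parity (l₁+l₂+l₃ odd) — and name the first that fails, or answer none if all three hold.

azimuthal sum: 0 − 1 + 1 = 0  ✓
1 ≤ 4 ≤ 3 (triangle on l)  ✗
L = 1 + 2 + 4 = 7 (odd)

triangle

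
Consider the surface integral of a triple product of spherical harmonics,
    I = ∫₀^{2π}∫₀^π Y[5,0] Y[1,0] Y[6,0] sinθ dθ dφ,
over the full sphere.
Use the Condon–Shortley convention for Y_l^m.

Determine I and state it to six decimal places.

Rules hold: Σm=0, L=12 even, 4≤6≤6.
N = 11·3·13 = 429
Δ = 0!·10!·2!/13! = 1/858
Racah Σ t=0..0: t=0:+1/14400 = 1/14400
⇒ 3j(5 1 6; 0 0 0)² = 6/143, sgn +1
(m-triple is (0,0,0) — same symbol as above.)
4πI² = N·(3j₀)²·(3jₘ)² = 108/143
I = +1·√(0.755245/4π) = 0.24515397

0.245154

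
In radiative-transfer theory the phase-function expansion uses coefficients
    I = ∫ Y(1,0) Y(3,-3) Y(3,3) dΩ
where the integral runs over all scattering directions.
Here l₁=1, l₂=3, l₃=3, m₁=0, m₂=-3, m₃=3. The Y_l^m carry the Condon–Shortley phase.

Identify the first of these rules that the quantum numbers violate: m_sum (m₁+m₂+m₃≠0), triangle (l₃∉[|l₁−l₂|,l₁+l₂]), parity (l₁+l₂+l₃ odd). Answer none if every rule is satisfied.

m₁+m₂+m₃ = 0 − 3 + 3 = 0  ✓
triangle: |1−3|=2 ≤ l₃=3 ≤ 1+3=4  ✓
parity: l₁+l₂+l₃ = 7 is odd  ✗

parity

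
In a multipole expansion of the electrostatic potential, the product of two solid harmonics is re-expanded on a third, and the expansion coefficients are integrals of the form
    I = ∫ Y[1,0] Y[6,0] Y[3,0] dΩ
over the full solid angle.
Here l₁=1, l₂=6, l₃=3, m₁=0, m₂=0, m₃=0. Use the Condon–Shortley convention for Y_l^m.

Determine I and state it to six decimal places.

0.000000

triangle: need 5≤l₃≤7, have 3; I=0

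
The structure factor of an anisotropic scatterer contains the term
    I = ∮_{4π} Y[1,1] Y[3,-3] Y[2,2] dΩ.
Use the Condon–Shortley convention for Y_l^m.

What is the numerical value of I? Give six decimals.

Rules hold: Σm=0, L=6 even, 2≤2≤4.
N = 3·7·5 = 105
Δ = 2!·0!·4!/7! = 1/105
Racah Σ t=1..1: t=1:−1/4 = -1/4
⇒ 3j(1 3 2; 0 0 0)² = 3/35, sgn -1
Racah Σ t=0..0: t=0:+1/48 = 1/48
⇒ 3j(1 3 2; 1 -3 2)² = 1/7, sgn +1
4πI² = N·(3j₀)²·(3jₘ)² = 9/7
I = -1·√(1.28571/4π) = -0.31986543

-0.319865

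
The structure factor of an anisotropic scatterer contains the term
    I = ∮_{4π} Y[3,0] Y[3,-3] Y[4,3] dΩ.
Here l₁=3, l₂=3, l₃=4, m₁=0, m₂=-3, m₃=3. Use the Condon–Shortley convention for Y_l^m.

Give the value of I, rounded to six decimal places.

Checks pass: Σm=0; 10 even; l₃=4∈[0,6].
(2·3+1)(2·3+1)(2·4+1) = 441
Δ: 2! 4! 4! / 11! → 1/34650
sum: t=0:+1/72 t=1:−1/16 t=2:+1/72 = -5/144
3j²(3 3 4; 0 0 0) = Δ·Π!·Σ² = 2/77  (sign -1)
sum: t=0:+1/288 = 1/288
3j²(3 3 4; 0 -3 3) = Δ·Π!·Σ² = 1/22  (sign -1)
combine: 4πI² = 441·2/77·1/22 = 63/121
take √, sign +1: I = 0.20355073

0.203551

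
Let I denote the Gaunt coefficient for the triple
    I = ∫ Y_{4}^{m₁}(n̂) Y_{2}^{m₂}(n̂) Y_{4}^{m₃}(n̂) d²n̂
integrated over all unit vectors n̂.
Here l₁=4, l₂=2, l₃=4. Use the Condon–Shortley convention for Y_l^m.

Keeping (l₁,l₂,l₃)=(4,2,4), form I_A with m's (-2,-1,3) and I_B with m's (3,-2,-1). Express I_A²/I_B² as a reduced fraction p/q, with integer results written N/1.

25/18

Shared (l₁,l₂,l₃)=(4,2,4): N and (l;000)² cancel in I_A²/I_B².
A: Δ = 2!·6!·2!/11! = 1/13860; Racah Σ t=0..1: t=0:+1/1440 t=1:−1/240 = -1/288; ⇒ 3j(4 2 4; -2 -1 3)² = 5/132, sgn +1
B: Δ = 2!·6!·2!/11! = 1/13860; Racah Σ t=0..0: t=0:+1/480 = 1/480; ⇒ 3j(4 2 4; 3 -2 -1)² = 3/110, sgn -1
I_A²/I_B² = (5/132)/(3/110) = 25/18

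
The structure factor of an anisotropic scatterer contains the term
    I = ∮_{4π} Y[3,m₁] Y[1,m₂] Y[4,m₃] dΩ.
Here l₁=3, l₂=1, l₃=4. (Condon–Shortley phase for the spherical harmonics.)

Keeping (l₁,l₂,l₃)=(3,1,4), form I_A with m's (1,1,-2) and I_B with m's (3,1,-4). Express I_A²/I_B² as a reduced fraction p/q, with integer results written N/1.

15/28

l's match ⇒ only the (l;m) 3-j factors differ between A and B.
A: triangle coeff Δ(3,1,4) = 1/252; Σ_t [0,0]: t=0:+1/96 = 1/96; (3j)²=5/84 [(3 1 4; 1 1 -2)], sign=+1
B: triangle coeff Δ(3,1,4) = 1/252; Σ_t [0,0]: t=0:+1/1440 = 1/1440; (3j)²=1/9 [(3 1 4; 3 1 -4)], sign=+1
I_A²/I_B² = (5/84)/(1/9) = 15/28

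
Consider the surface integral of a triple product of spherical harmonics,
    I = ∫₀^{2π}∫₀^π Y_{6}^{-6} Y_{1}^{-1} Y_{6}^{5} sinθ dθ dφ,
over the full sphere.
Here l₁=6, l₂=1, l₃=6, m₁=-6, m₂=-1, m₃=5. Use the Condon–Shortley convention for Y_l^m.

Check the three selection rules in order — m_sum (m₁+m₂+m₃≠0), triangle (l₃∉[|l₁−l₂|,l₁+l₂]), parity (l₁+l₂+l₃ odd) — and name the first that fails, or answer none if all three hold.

m_sum

m₁+m₂+m₃ = -6 − 1 + 5 = -2  ✗
triangle: |6−1|=5 ≤ l₃=6 ≤ 6+1=7
parity: l₁+l₂+l₃ = 13 is odd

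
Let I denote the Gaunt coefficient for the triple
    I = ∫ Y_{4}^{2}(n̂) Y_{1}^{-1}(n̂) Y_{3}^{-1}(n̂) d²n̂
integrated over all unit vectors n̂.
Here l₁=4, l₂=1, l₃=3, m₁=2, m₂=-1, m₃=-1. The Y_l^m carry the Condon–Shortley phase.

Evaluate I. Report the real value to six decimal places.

m-sum 0 ✓  L=8 even ✓  3≤3≤5 ✓
Π(2lᵢ+1) = 9×3×7 = 189
triangle coeff Δ(4,1,3) = 1/252
Σ_t [1,1]: t=1:−1/36 = -1/36
(3j)²=4/63 [(4 1 3; 0 0 0)], sign=+1
Σ_t [0,0]: t=0:+1/96 = 1/96
(3j)²=5/84 [(4 1 3; 2 -1 -1)], sign=+1
⇒ 4πI² = 5/7
I = (+1)√(5/7/(4π)) = 0.23841361

0.238414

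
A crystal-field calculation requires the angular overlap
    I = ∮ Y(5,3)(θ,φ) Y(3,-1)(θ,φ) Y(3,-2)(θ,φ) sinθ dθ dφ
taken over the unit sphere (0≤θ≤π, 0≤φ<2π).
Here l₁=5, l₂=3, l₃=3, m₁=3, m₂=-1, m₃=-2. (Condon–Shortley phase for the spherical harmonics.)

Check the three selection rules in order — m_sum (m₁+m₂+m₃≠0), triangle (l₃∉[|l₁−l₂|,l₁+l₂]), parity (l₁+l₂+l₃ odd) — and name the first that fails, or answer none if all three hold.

azimuthal sum: 3 − 1 − 2 = 0  ✓
2 ≤ 3 ≤ 8 (triangle on l)  ✓
L = 5 + 3 + 3 = 11 (odd)  ✗

parity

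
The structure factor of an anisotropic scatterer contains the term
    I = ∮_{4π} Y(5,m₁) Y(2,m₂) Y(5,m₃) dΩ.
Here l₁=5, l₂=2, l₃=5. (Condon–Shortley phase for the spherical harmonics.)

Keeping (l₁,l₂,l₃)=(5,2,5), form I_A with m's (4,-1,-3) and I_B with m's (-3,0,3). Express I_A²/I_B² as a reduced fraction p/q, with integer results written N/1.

l's match ⇒ only the (l;m) 3-j factors differ between A and B.
A: triangle coeff Δ(5,2,5) = 1/38610; Σ_t [0,1]: t=0:+1/10080 t=1:−1/80640 = 1/11520; (3j)²=49/1430 [(5 2 5; 4 -1 -3)], sign=+1
B: triangle coeff Δ(5,2,5) = 1/38610; Σ_t [0,2]: t=0:+1/161280 t=1:−1/5040 t=2:+1/5760 = -1/53760; (3j)²=1/4290 [(5 2 5; -3 0 3)], sign=-1
I_A²/I_B² = (49/1430)/(1/4290) = 147/1

147/1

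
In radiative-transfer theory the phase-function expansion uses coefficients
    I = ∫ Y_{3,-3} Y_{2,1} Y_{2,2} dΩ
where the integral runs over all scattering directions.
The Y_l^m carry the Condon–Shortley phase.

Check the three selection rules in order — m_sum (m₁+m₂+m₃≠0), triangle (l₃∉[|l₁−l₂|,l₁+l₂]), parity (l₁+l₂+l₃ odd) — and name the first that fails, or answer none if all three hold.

m₁+m₂+m₃ = -3 + 1 + 2 = 0  ✓
triangle: |3−2|=1 ≤ l₃=2 ≤ 3+2=5  ✓
parity: l₁+l₂+l₃ = 7 is odd  ✗

parity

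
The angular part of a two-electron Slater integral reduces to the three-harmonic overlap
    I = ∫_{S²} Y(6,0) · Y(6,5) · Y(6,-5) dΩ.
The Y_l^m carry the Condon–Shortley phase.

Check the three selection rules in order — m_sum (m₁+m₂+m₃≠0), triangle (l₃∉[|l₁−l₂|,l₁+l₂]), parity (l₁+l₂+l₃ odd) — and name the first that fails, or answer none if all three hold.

none

Σmᵢ = 0  ✓
l₃∈[|l₁−l₂|,l₁+l₂]=[0,12], have l₃=6  ✓
Σlᵢ = 18 ⇒ even  ✓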